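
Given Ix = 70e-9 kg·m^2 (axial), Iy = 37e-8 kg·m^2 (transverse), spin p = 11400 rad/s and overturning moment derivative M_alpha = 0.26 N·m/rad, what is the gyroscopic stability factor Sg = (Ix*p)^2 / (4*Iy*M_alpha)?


Sg = Ix^2 * p^2 / (4 * Iy * M_alpha) = (70e-9)^2 * 11400^2 / (4 * 37e-8 * 0.26) = 1.655

1.655


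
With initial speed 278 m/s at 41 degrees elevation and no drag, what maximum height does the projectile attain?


H = (v0*sin(theta))^2 / (2g) = (278*sin(41°))^2 / (2*9.81) = 1695 m

1695 m


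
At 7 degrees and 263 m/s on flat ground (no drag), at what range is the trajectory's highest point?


R = v0^2*sin(2*theta)/g = 263^2*sin(2*7°)/9.81 = 1705.76 m
apex_dist = R/2 = 1705.76/2 = 852.9 m

852.9 m


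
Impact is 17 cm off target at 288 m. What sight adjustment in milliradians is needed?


1 mrad subtends 1 cm per 10 m of range, so adj = error_cm / (dist_m / 10) = 17 / (288/10) = 0.5903 mrad

0.5903 mrad


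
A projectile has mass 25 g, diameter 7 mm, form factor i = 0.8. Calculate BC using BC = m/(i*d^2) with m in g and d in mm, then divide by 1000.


BC = m/(i*d^2*1000) = 25/(0.8 * 7^2 * 1000) = 0.0006378

0.0006378


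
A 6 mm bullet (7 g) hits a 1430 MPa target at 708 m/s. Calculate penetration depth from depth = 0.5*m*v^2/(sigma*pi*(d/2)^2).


A = pi*(d/2)^2 = pi*(6/2)^2 = 28.2743 mm^2
E = 0.5*m*v^2 = 0.5*0.007*708^2 = 1754.42 J
depth = E/(sigma*A) = 1754.42 J / (1430 MPa * 28.2743 mm^2) = 1754.42/(1430 * 28.2743) m = 0.0433916 m ≈ 43.39 mm

43.39 mm


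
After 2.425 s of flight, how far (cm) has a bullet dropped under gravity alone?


drop = 0.5*g*t^2 = 0.5*9.81*2.425^2 = 28.8445 m ≈ 2884 cm

2884 cm


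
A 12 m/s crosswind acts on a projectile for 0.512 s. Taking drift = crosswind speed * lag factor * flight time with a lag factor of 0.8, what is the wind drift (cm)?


drift = v_wind * lag * t = 12 * 0.8 * 0.512 = 4.9152 m ≈ 491.5 cm

491.5 cm


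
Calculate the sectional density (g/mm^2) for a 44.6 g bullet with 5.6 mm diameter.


SD = m/d^2 = 44.6/5.6^2 = 1.422 g/mm^2

1.422 g/mm^2


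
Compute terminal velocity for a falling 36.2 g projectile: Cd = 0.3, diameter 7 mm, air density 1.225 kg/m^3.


A = pi*(d/2)^2 = pi*(7/2000)^2 = 3.84845e-05 m^2
vt = sqrt(2mg/(Cd*rho*A)) = sqrt(2*0.0362*9.81/(0.3 * 1.225 * 3.84845e-05)) = 224.1 m/s

224.1 m/s


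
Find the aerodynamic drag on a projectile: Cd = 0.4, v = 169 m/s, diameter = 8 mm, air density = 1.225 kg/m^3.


A = pi*(d/2)^2 = pi*(8/2000)^2 = 5.02655e-05 m^2
Fd = 0.5*Cd*rho*A*v^2 = 0.5*0.4*1.225*5.02655e-05*169^2 = 0.3517 N

0.3517 N


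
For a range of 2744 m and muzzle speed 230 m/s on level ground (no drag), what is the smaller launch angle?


sin(2*theta) = R*g/v0^2 = 2744*9.81/230^2 = 0.508859, theta = arcsin(0.508859)/2 = 15.29°

15.29 degrees


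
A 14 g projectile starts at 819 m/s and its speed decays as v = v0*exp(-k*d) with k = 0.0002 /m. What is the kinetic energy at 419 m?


v = v0*exp(-k*d) = 819*exp(-0.0002*419) = 753.165 m/s
E = 0.5*m*v^2 = 0.5*0.014*753.165^2 = 3971 J

3971 J


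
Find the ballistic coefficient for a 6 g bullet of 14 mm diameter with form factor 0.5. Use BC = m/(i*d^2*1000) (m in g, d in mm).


BC = m/(i*d^2*1000) = 6/(0.5 * 14^2 * 1000) = 6.122e-05

6.122e-05


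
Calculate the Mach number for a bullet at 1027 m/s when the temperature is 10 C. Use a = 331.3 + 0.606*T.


a = 331.3 + 0.606*(10) = 337.36 m/s
M = v/a = 1027/337.36 = 3.044

3.044


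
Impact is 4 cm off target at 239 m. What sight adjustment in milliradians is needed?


1 mrad subtends 1 cm per 10 m of range, so adj = error_cm / (dist_m / 10) = 4 / (239/10) = 0.1674 mrad

0.1674 mrad


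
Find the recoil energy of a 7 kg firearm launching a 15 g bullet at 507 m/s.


v_r = m_p*v_p/m_gun = 0.015*507/7 = 1.08643 m/s, E_r = 0.5*m_gun*v_r^2 = 0.5*7*1.08643^2 = 4.131 J

4.131 J


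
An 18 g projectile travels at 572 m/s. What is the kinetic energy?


E = 0.5*m*v^2 = 0.5*0.018*572^2 = 2945 J

2945 J


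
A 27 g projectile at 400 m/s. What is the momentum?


p = m*v = 0.027*400 = 10.8 kg·m/s

10.8 kg·m/s


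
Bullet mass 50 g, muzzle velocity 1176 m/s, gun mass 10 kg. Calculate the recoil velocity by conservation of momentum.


v_recoil = m_p * v_p / m_gun = 0.05 * 1176 / 10 = 5.88 m/s

5.88 m/s


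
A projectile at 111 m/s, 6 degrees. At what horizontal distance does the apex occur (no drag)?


R = v0^2*sin(2*theta)/g = 111^2*sin(2*6°)/9.81 = 261.129 m
apex_dist = R/2 = 261.129/2 = 130.6 m

130.6 m


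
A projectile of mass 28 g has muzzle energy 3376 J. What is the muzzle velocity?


v = sqrt(2*E/m) = sqrt(2*3376/0.028) = 491.1 m/s

491.1 m/s


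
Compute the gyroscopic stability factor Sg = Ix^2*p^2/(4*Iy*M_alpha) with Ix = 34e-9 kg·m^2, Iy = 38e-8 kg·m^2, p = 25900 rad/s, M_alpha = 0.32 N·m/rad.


Sg = Ix^2 * p^2 / (4 * Iy * M_alpha) = (34e-9)^2 * 25900^2 / (4 * 38e-8 * 0.32) = 1.594

1.594


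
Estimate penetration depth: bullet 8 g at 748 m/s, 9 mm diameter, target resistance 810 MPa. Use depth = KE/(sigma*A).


A = pi*(d/2)^2 = pi*(9/2)^2 = 63.6173 mm^2
E = 0.5*m*v^2 = 0.5*0.008*748^2 = 2238.02 J
depth = E/(sigma*A) = 2238.02 J / (810 MPa * 63.6173 mm^2) = 2238.02/(810 * 63.6173) m = 0.0434313 m ≈ 43.43 mm

43.43 mm


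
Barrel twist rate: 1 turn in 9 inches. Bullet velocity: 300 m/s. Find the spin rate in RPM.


twist_m = 9*0.0254 = 0.2286 m
spin = v/twist = 300/0.2286 = 1312.336 rev/s
RPM = spin*60 = 1312.336*60 ≈ 78740 RPM

78740 RPM


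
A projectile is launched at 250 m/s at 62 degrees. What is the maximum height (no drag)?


H = (v0*sin(theta))^2 / (2g) = (250*sin(62°))^2 / (2*9.81) = 2483 m

2483 m


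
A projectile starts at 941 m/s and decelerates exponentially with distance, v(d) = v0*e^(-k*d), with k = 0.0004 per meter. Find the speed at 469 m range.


v = v0*exp(-k*d) = 941*exp(-0.0004*469) = 780 m/s

780 m/s


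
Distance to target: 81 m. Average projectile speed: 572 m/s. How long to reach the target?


t = d/v = 81/572 = 0.1416 s

0.1416 s


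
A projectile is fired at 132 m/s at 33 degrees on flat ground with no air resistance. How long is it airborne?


T = 2*v0*sin(theta)/g = 2*132*sin(33°)/9.81 = 14.66 s

14.66 s


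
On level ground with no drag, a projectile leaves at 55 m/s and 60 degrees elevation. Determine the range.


R = v0^2 * sin(2*theta) / g = 55^2 * sin(2*60°) / 9.81 = 267 m

267 m


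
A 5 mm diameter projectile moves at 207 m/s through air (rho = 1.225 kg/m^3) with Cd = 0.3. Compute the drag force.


A = pi*(d/2)^2 = pi*(5/2000)^2 = 1.96350e-05 m^2
Fd = 0.5*Cd*rho*A*v^2 = 0.5*0.3*1.225*1.96350e-05*207^2 = 0.1546 N

0.1546 N


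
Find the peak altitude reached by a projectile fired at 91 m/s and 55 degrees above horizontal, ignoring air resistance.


H = (v0*sin(theta))^2 / (2g) = (91*sin(55°))^2 / (2*9.81) = 283.2 m

283.2 m


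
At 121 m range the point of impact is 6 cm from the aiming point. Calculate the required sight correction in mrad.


1 mrad subtends 1 cm per 10 m of range, so adj = error_cm / (dist_m / 10) = 6 / (121/10) = 0.4959 mrad

0.4959 mrad


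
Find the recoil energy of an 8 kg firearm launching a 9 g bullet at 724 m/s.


v_r = m_p*v_p/m_gun = 0.009*724/8 = 0.8145 m/s, E_r = 0.5*m_gun*v_r^2 = 0.5*8*0.8145^2 = 2.654 J

2.654 J


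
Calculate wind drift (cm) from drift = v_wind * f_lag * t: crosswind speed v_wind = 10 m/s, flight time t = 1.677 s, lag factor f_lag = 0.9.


drift = v_wind * lag * t = 10 * 0.9 * 1.677 = 15.093 m ≈ 1509 cm

1509 cm


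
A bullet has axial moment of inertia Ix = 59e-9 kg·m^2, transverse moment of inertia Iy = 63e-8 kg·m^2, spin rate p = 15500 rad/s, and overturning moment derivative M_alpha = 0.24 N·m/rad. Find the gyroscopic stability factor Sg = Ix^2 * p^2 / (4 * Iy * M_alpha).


Sg = Ix^2 * p^2 / (4 * Iy * M_alpha) = (59e-9)^2 * 15500^2 / (4 * 63e-8 * 0.24) = 1.383

1.383


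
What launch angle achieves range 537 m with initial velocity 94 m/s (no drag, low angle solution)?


sin(2*theta) = R*g/v0^2 = 537*9.81/94^2 = 0.596194, theta = arcsin(0.596194)/2 = 18.3°

18.3 degrees


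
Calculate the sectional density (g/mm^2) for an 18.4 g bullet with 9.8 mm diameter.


SD = m/d^2 = 18.4/9.8^2 = 0.1916 g/mm^2

0.1916 g/mm^2


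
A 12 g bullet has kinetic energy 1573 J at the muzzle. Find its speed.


v = sqrt(2*E/m) = sqrt(2*1573/0.012) = 512 m/s

512 m/s


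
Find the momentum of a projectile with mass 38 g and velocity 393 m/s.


p = m*v = 0.038*393 = 14.93 kg·m/s

14.93 kg·m/s


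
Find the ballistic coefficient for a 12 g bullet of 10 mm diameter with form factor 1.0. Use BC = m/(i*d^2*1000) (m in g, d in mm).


BC = m/(i*d^2*1000) = 12/(1.0 * 10^2 * 1000) = 0.00012

0.00012


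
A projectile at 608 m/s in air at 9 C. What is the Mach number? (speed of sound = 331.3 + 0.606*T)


a = 331.3 + 0.606*(9) = 336.754 m/s
M = v/a = 608/336.754 = 1.805

1.805


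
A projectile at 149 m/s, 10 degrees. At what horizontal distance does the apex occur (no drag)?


R = v0^2*sin(2*theta)/g = 149^2*sin(2*10°)/9.81 = 774.025 m
apex_dist = R/2 = 774.025/2 = 387 m

387 m


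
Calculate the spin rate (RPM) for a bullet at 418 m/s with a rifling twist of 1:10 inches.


twist_m = 10*0.0254 = 0.254 m
spin = v/twist = 418/0.254 = 1645.669 rev/s
RPM = spin*60 = 1645.669*60 ≈ 98740 RPM

98740 RPM


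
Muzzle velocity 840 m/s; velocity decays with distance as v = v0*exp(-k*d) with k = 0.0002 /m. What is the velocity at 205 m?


v = v0*exp(-k*d) = 840*exp(-0.0002*205) = 806.3 m/s

806.3 m/s


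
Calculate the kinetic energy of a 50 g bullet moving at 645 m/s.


E = 0.5*m*v^2 = 0.5*0.05*645^2 = 10401 J

10401 J


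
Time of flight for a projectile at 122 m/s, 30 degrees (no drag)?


T = 2*v0*sin(theta)/g = 2*122*sin(30°)/9.81 = 12.44 s

12.44 s


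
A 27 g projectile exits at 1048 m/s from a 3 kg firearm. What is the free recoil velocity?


v_recoil = m_p * v_p / m_gun = 0.027 * 1048 / 3 = 9.432 m/s

9.432 m/s


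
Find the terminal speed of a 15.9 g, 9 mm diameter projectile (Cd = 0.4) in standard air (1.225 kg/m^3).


A = pi*(d/2)^2 = pi*(9/2000)^2 = 6.36173e-05 m^2
vt = sqrt(2mg/(Cd*rho*A)) = sqrt(2*0.0159*9.81/(0.4 * 1.225 * 6.36173e-05)) = 100 m/s

100 m/s


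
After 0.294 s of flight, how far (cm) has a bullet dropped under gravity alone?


drop = 0.5*g*t^2 = 0.5*9.81*0.294^2 = 0.423969 m ≈ 42.4 cm

42.4 cm


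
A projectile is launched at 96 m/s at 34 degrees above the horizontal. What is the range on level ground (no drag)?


R = v0^2 * sin(2*theta) / g = 96^2 * sin(2*34°) / 9.81 = 871 m

871 m


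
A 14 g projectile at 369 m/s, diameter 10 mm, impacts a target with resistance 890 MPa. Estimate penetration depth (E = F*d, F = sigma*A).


A = pi*(d/2)^2 = pi*(10/2)^2 = 78.5398 mm^2
E = 0.5*m*v^2 = 0.5*0.014*369^2 = 953.127 J
depth = E/(sigma*A) = 953.127 J / (890 MPa * 78.5398 mm^2) = 953.127/(890 * 78.5398) m = 0.0136355 m ≈ 13.64 mm

13.64 mm


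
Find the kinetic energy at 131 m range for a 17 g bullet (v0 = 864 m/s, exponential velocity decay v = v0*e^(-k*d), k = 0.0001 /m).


v = v0*exp(-k*d) = 864*exp(-0.0001*131) = 852.755 m/s
E = 0.5*m*v^2 = 0.5*0.017*852.755^2 = 6181 J

6181 J


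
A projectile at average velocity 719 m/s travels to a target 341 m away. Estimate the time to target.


t = d/v = 341/719 = 0.4743 s

0.4743 s


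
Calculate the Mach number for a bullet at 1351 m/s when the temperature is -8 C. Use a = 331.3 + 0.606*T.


a = 331.3 + 0.606*(-8) = 326.452 m/s
M = v/a = 1351/326.452 = 4.138

4.138


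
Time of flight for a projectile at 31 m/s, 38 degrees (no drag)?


T = 2*v0*sin(theta)/g = 2*31*sin(38°)/9.81 = 3.891 s

3.891 s


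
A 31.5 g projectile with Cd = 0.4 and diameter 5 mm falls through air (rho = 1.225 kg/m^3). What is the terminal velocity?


A = pi*(d/2)^2 = pi*(5/2000)^2 = 1.96350e-05 m^2
vt = sqrt(2mg/(Cd*rho*A)) = sqrt(2*0.0315*9.81/(0.4 * 1.225 * 1.96350e-05)) = 253.4 m/s

253.4 m/s


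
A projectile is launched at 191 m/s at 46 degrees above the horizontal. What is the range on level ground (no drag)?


R = v0^2 * sin(2*theta) / g = 191^2 * sin(2*46°) / 9.81 = 3716 m

3716 m


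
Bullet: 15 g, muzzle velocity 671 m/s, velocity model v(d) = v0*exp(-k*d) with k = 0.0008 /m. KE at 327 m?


v = v0*exp(-k*d) = 671*exp(-0.0008*327) = 516.548 m/s
E = 0.5*m*v^2 = 0.5*0.015*516.548^2 = 2001 J

2001 J


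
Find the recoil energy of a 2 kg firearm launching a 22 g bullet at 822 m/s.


v_r = m_p*v_p/m_gun = 0.022*822/2 = 9.042 m/s, E_r = 0.5*m_gun*v_r^2 = 0.5*2*9.042^2 = 81.76 J

81.76 J


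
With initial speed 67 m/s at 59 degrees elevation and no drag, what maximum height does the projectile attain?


H = (v0*sin(theta))^2 / (2g) = (67*sin(59°))^2 / (2*9.81) = 168.1 m

168.1 m


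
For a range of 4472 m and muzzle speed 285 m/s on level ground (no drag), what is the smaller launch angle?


sin(2*theta) = R*g/v0^2 = 4472*9.81/285^2 = 0.540109, theta = arcsin(0.540109)/2 = 16.35°

16.35 degrees


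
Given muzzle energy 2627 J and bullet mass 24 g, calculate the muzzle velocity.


v = sqrt(2*E/m) = sqrt(2*2627/0.024) = 467.9 m/s

467.9 m/s


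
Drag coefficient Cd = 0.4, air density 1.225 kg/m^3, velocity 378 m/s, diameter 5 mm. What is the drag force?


A = pi*(d/2)^2 = pi*(5/2000)^2 = 1.96350e-05 m^2
Fd = 0.5*Cd*rho*A*v^2 = 0.5*0.4*1.225*1.96350e-05*378^2 = 0.6874 N

0.6874 N


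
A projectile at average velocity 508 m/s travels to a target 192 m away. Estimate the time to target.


t = d/v = 192/508 = 0.378 s

0.378 s


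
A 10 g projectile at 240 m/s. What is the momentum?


p = m*v = 0.01*240 = 2.4 kg·m/s

2.4 kg·m/s


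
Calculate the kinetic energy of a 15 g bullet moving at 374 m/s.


E = 0.5*m*v^2 = 0.5*0.015*374^2 = 1049 J

1049 J


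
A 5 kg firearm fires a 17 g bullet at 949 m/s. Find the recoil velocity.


v_recoil = m_p * v_p / m_gun = 0.017 * 949 / 5 = 3.227 m/s

3.227 m/s


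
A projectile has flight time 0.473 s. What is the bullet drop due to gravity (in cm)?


drop = 0.5*g*t^2 = 0.5*9.81*0.473^2 = 1.09739 m ≈ 109.7 cm

109.7 cm


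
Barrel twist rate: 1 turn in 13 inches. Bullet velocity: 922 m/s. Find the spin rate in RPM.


twist_m = 13*0.0254 = 0.3302 m
spin = v/twist = 922/0.3302 = 2792.247 rev/s
RPM = spin*60 = 2792.247*60 ≈ 167535 RPM

167535 RPM


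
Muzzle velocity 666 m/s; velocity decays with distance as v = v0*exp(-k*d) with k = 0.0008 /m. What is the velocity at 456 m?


v = v0*exp(-k*d) = 666*exp(-0.0008*456) = 462.4 m/s

462.4 m/s


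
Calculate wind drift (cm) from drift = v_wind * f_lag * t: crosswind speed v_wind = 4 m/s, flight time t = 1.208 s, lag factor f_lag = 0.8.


drift = v_wind * lag * t = 4 * 0.8 * 1.208 = 3.8656 m ≈ 386.6 cm

386.6 cm


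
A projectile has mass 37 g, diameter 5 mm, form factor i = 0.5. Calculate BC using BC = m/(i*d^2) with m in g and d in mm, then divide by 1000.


BC = m/(i*d^2*1000) = 37/(0.5 * 5^2 * 1000) = 0.00296

0.00296


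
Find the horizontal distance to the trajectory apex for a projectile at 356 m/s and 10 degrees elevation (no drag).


R = v0^2*sin(2*theta)/g = 356^2*sin(2*10°)/9.81 = 4418.58 m
apex_dist = R/2 = 4418.58/2 = 2209 m

2209 m


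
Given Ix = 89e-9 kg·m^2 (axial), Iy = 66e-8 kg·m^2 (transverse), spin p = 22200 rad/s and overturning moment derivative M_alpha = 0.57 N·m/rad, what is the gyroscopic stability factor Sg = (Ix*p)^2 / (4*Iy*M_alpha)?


Sg = Ix^2 * p^2 / (4 * Iy * M_alpha) = (89e-9)^2 * 22200^2 / (4 * 66e-8 * 0.57) = 2.594

2.594


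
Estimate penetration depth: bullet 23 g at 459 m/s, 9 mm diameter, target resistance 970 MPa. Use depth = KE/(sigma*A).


A = pi*(d/2)^2 = pi*(9/2)^2 = 63.6173 mm^2
E = 0.5*m*v^2 = 0.5*0.023*459^2 = 2422.83 J
depth = E/(sigma*A) = 2422.83 J / (970 MPa * 63.6173 mm^2) = 2422.83/(970 * 63.6173) m = 0.0392624 m ≈ 39.26 mm

39.26 mm


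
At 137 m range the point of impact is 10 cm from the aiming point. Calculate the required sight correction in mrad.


1 mrad subtends 1 cm per 10 m of range, so adj = error_cm / (dist_m / 10) = 10 / (137/10) = 0.7299 mrad

0.7299 mrad


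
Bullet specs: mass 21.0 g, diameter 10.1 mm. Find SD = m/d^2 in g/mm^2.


SD = m/d^2 = 21.0/10.1^2 = 0.2059 g/mm^2

0.2059 g/mm^2


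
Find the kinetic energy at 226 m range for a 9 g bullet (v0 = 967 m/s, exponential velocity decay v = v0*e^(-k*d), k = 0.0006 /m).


v = v0*exp(-k*d) = 967*exp(-0.0006*226) = 844.377 m/s
E = 0.5*m*v^2 = 0.5*0.009*844.377^2 = 3208 J

3208 J


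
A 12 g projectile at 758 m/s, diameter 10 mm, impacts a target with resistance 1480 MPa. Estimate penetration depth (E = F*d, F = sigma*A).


A = pi*(d/2)^2 = pi*(10/2)^2 = 78.5398 mm^2
E = 0.5*m*v^2 = 0.5*0.012*758^2 = 3447.38 J
depth = E/(sigma*A) = 3447.38 J / (1480 MPa * 78.5398 mm^2) = 3447.38/(1480 * 78.5398) m = 0.0296577 m ≈ 29.66 mm

29.66 mm


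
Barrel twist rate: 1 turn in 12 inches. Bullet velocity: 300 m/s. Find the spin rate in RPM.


twist_m = 12*0.0254 = 0.3048 m
spin = v/twist = 300/0.3048 = 984.252 rev/s
RPM = spin*60 = 984.252*60 ≈ 59055 RPM

59055 RPM


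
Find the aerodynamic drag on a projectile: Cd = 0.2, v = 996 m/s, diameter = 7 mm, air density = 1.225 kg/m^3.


A = pi*(d/2)^2 = pi*(7/2000)^2 = 3.84845e-05 m^2
Fd = 0.5*Cd*rho*A*v^2 = 0.5*0.2*1.225*3.84845e-05*996^2 = 4.677 N

4.677 N


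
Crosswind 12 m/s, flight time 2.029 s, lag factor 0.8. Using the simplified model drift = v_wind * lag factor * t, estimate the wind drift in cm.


drift = v_wind * lag * t = 12 * 0.8 * 2.029 = 19.4784 m ≈ 1948 cm

1948 cm


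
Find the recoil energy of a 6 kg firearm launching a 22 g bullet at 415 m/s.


v_r = m_p*v_p/m_gun = 0.022*415/6 = 1.52167 m/s, E_r = 0.5*m_gun*v_r^2 = 0.5*6*1.52167^2 = 6.946 J

6.946 J


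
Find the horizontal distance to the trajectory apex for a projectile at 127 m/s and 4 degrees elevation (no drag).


R = v0^2*sin(2*theta)/g = 127^2*sin(2*4°)/9.81 = 228.82 m
apex_dist = R/2 = 228.82/2 = 114.4 m

114.4 m


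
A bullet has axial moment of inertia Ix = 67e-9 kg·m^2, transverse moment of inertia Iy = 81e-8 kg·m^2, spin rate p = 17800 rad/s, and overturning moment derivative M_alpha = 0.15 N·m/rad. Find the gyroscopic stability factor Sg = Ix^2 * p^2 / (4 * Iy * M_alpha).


Sg = Ix^2 * p^2 / (4 * Iy * M_alpha) = (67e-9)^2 * 17800^2 / (4 * 81e-8 * 0.15) = 2.927

2.927


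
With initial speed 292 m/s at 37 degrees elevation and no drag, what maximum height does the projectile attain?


H = (v0*sin(theta))^2 / (2g) = (292*sin(37°))^2 / (2*9.81) = 1574 m

1574 m


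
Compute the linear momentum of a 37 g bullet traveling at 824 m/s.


p = m*v = 0.037*824 = 30.49 kg·m/s

30.49 kg·m/s


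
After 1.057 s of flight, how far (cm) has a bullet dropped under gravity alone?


drop = 0.5*g*t^2 = 0.5*9.81*1.057^2 = 5.48011 m ≈ 548 cm

548 cm


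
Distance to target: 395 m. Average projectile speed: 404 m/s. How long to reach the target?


t = d/v = 395/404 = 0.9777 s

0.9777 s


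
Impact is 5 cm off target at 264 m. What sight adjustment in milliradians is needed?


1 mrad subtends 1 cm per 10 m of range, so adj = error_cm / (dist_m / 10) = 5 / (264/10) = 0.1894 mrad

0.1894 mrad


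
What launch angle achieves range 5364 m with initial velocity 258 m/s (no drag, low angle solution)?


sin(2*theta) = R*g/v0^2 = 5364*9.81/258^2 = 0.79053, theta = arcsin(0.79053)/2 = 26.12°

26.12 degrees


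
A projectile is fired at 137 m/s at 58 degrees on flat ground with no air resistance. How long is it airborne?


T = 2*v0*sin(theta)/g = 2*137*sin(58°)/9.81 = 23.69 s

23.69 s


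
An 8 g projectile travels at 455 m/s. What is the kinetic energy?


E = 0.5*m*v^2 = 0.5*0.008*455^2 = 828.1 J

828.1 J


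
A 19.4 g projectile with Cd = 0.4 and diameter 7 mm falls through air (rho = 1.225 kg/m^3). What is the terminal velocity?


A = pi*(d/2)^2 = pi*(7/2000)^2 = 3.84845e-05 m^2
vt = sqrt(2mg/(Cd*rho*A)) = sqrt(2*0.0194*9.81/(0.4 * 1.225 * 3.84845e-05)) = 142.1 m/s

142.1 m/s


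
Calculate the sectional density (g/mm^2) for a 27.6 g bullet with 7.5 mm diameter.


SD = m/d^2 = 27.6/7.5^2 = 0.4907 g/mm^2

0.4907 g/mm^2


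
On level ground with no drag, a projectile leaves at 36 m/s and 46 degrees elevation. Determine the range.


R = v0^2 * sin(2*theta) / g = 36^2 * sin(2*46°) / 9.81 = 132 m

132 m


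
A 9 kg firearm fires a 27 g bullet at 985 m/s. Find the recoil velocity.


v_recoil = m_p * v_p / m_gun = 0.027 * 985 / 9 = 2.955 m/s

2.955 m/s


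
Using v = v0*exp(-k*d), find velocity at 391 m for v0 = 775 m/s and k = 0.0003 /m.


v = v0*exp(-k*d) = 775*exp(-0.0003*391) = 689.2 m/s

689.2 m/s


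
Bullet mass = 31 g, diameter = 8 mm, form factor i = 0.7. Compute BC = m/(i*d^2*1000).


BC = m/(i*d^2*1000) = 31/(0.7 * 8^2 * 1000) = 0.000692

0.000692


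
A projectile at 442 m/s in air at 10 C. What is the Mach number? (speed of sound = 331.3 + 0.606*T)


a = 331.3 + 0.606*(10) = 337.36 m/s
M = v/a = 442/337.36 = 1.31

1.31


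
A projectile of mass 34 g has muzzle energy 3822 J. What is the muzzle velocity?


v = sqrt(2*E/m) = sqrt(2*3822/0.034) = 474.2 m/s

474.2 m/s


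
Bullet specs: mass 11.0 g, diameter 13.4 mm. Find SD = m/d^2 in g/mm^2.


SD = m/d^2 = 11.0/13.4^2 = 0.06126 g/mm^2

0.06126 g/mm^2


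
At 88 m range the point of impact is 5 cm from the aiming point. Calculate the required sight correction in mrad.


1 mrad subtends 1 cm per 10 m of range, so adj = error_cm / (dist_m / 10) = 5 / (88/10) = 0.5682 mrad

0.5682 mrad


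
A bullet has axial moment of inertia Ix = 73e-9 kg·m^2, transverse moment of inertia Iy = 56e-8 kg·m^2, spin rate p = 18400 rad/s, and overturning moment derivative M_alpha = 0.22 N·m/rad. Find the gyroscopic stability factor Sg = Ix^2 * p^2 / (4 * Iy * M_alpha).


Sg = Ix^2 * p^2 / (4 * Iy * M_alpha) = (73e-9)^2 * 18400^2 / (4 * 56e-8 * 0.22) = 3.661

3.661


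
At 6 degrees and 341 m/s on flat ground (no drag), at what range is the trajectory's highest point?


R = v0^2*sin(2*theta)/g = 341^2*sin(2*6°)/9.81 = 2464.44 m
apex_dist = R/2 = 2464.44/2 = 1232 m

1232 m


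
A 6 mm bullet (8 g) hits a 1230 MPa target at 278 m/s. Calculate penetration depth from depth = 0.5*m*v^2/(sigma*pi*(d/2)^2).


A = pi*(d/2)^2 = pi*(6/2)^2 = 28.2743 mm^2
E = 0.5*m*v^2 = 0.5*0.008*278^2 = 309.136 J
depth = E/(sigma*A) = 309.136 J / (1230 MPa * 28.2743 mm^2) = 309.136/(1230 * 28.2743) m = 0.00888898 m ≈ 8.889 mm

8.889 mm


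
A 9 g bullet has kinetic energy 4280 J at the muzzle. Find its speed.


v = sqrt(2*E/m) = sqrt(2*4280/0.009) = 975.2 m/s

975.2 m/s


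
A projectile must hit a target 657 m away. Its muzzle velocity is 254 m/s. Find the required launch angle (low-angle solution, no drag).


sin(2*theta) = R*g/v0^2 = 657*9.81/254^2 = 0.0999003, theta = arcsin(0.0999003)/2 = 2.867°

2.867 degrees


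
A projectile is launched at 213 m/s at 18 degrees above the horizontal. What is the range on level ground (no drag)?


R = v0^2 * sin(2*theta) / g = 213^2 * sin(2*18°) / 9.81 = 2718 m

2718 m


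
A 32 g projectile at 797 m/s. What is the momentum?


p = m*v = 0.032*797 = 25.5 kg·m/s

25.5 kg·m/s


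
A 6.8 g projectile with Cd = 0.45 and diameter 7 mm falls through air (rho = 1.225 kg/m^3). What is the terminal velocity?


A = pi*(d/2)^2 = pi*(7/2000)^2 = 3.84845e-05 m^2
vt = sqrt(2mg/(Cd*rho*A)) = sqrt(2*0.0068*9.81/(0.45 * 1.225 * 3.84845e-05)) = 79.3 m/s

79.3 m/s


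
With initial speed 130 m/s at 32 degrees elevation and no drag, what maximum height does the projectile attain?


H = (v0*sin(theta))^2 / (2g) = (130*sin(32°))^2 / (2*9.81) = 241.9 m

241.9 m


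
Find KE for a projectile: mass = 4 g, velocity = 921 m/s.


E = 0.5*m*v^2 = 0.5*0.004*921^2 = 1696 J

1696 J


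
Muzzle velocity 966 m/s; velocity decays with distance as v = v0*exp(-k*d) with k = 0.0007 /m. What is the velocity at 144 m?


v = v0*exp(-k*d) = 966*exp(-0.0007*144) = 873.4 m/s

873.4 m/s


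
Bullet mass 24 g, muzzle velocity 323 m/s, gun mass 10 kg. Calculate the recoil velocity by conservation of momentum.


v_recoil = m_p * v_p / m_gun = 0.024 * 323 / 10 = 0.7752 m/s

0.7752 m/s


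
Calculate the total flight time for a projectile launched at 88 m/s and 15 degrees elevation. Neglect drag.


T = 2*v0*sin(theta)/g = 2*88*sin(15°)/9.81 = 4.643 s

4.643 s


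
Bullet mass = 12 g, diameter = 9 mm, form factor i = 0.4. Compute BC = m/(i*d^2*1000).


BC = m/(i*d^2*1000) = 12/(0.4 * 9^2 * 1000) = 0.0003704

0.0003704


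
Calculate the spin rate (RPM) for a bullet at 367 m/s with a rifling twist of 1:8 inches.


twist_m = 8*0.0254 = 0.2032 m
spin = v/twist = 367/0.2032 = 1806.102 rev/s
RPM = spin*60 = 1806.102*60 ≈ 108366 RPM

108366 RPM


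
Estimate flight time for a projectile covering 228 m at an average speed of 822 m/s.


t = d/v = 228/822 = 0.2774 s

0.2774 s


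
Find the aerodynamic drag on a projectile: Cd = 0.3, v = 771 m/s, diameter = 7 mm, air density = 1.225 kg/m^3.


A = pi*(d/2)^2 = pi*(7/2000)^2 = 3.84845e-05 m^2
Fd = 0.5*Cd*rho*A*v^2 = 0.5*0.3*1.225*3.84845e-05*771^2 = 4.204 N

4.204 N


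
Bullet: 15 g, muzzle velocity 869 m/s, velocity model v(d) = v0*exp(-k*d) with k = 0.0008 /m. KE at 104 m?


v = v0*exp(-k*d) = 869*exp(-0.0008*104) = 799.625 m/s
E = 0.5*m*v^2 = 0.5*0.015*799.625^2 = 4796 J

4796 J


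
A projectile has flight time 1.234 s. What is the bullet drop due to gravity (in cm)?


drop = 0.5*g*t^2 = 0.5*9.81*1.234^2 = 7.46912 m ≈ 746.9 cm

746.9 cm


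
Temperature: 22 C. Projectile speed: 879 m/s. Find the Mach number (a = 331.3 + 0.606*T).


a = 331.3 + 0.606*(22) = 344.632 m/s
M = v/a = 879/344.632 = 2.551

2.551


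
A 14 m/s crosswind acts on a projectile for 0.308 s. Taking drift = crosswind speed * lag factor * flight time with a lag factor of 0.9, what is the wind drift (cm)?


drift = v_wind * lag * t = 14 * 0.9 * 0.308 = 3.8808 m ≈ 388.1 cm

388.1 cm


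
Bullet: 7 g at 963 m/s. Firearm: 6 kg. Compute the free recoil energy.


v_r = m_p*v_p/m_gun = 0.007*963/6 = 1.1235 m/s, E_r = 0.5*m_gun*v_r^2 = 0.5*6*1.1235^2 = 3.787 J

3.787 J


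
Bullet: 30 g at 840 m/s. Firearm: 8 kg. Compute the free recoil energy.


v_r = m_p*v_p/m_gun = 0.03*840/8 = 3.15 m/s, E_r = 0.5*m_gun*v_r^2 = 0.5*8*3.15^2 = 39.69 J

39.69 J


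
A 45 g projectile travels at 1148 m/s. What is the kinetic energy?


E = 0.5*m*v^2 = 0.5*0.045*1148^2 = 29653 J

29653 J


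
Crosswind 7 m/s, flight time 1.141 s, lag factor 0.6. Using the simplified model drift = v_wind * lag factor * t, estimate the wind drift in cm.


drift = v_wind * lag * t = 7 * 0.6 * 1.141 = 4.7922 m ≈ 479.2 cm

479.2 cm


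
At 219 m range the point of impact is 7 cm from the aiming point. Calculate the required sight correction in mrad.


1 mrad subtends 1 cm per 10 m of range, so adj = error_cm / (dist_m / 10) = 7 / (219/10) = 0.3196 mrad

0.3196 mrad


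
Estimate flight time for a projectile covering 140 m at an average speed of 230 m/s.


t = d/v = 140/230 = 0.6087 s

0.6087 s


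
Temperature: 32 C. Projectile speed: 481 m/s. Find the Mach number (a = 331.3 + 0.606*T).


a = 331.3 + 0.606*(32) = 350.692 m/s
M = v/a = 481/350.692 = 1.372

1.372


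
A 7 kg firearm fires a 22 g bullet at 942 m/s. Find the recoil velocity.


v_recoil = m_p * v_p / m_gun = 0.022 * 942 / 7 = 2.961 m/s

2.961 m/s


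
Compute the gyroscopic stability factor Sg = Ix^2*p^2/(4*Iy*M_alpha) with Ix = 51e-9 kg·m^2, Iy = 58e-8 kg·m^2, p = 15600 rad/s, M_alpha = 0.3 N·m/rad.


Sg = Ix^2 * p^2 / (4 * Iy * M_alpha) = (51e-9)^2 * 15600^2 / (4 * 58e-8 * 0.3) = 0.9095

0.9095


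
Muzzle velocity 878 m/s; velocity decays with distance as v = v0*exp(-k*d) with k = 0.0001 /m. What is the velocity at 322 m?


v = v0*exp(-k*d) = 878*exp(-0.0001*322) = 850.2 m/s

850.2 m/s


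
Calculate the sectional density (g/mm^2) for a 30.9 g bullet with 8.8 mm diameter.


SD = m/d^2 = 30.9/8.8^2 = 0.399 g/mm^2

0.399 g/mm^2


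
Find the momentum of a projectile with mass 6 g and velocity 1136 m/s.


p = m*v = 0.006*1136 = 6.816 kg·m/s

6.816 kg·m/s


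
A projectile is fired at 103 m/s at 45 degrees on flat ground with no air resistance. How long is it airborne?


T = 2*v0*sin(theta)/g = 2*103*sin(45°)/9.81 = 14.85 s

14.85 s


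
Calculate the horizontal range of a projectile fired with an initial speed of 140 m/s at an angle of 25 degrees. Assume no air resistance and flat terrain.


R = v0^2 * sin(2*theta) / g = 140^2 * sin(2*25°) / 9.81 = 1531 m

1531 m


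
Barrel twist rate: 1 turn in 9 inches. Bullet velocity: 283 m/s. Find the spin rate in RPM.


twist_m = 9*0.0254 = 0.2286 m
spin = v/twist = 283/0.2286 = 1237.97 rev/s
RPM = spin*60 = 1237.97*60 ≈ 74278 RPM

74278 RPM


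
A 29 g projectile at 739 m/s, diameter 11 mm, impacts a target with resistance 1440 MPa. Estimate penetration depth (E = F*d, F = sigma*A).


A = pi*(d/2)^2 = pi*(11/2)^2 = 95.0332 mm^2
E = 0.5*m*v^2 = 0.5*0.029*739^2 = 7918.75 J
depth = E/(sigma*A) = 7918.75 J / (1440 MPa * 95.0332 mm^2) = 7918.75/(1440 * 95.0332) m = 0.0578654 m ≈ 57.87 mm

57.87 mm


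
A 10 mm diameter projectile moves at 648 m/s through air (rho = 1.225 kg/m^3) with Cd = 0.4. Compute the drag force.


A = pi*(d/2)^2 = pi*(10/2000)^2 = 7.85398e-05 m^2
Fd = 0.5*Cd*rho*A*v^2 = 0.5*0.4*1.225*7.85398e-05*648^2 = 8.08 N

8.08 N


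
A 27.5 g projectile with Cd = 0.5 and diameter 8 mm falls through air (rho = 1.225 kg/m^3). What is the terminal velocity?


A = pi*(d/2)^2 = pi*(8/2000)^2 = 5.02655e-05 m^2
vt = sqrt(2mg/(Cd*rho*A)) = sqrt(2*0.0275*9.81/(0.5 * 1.225 * 5.02655e-05)) = 132.4 m/s

132.4 m/s


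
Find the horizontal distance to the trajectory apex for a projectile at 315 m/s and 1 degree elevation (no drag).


R = v0^2*sin(2*theta)/g = 315^2*sin(2*1°)/9.81 = 352.997 m
apex_dist = R/2 = 352.997/2 = 176.5 m

176.5 m


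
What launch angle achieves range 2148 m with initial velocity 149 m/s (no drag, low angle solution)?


sin(2*theta) = R*g/v0^2 = 2148*9.81/149^2 = 0.949141, theta = arcsin(0.949141)/2 = 35.82°

35.82 degrees


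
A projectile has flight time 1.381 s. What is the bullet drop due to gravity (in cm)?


drop = 0.5*g*t^2 = 0.5*9.81*1.381^2 = 9.35462 m ≈ 935.5 cm

935.5 cm


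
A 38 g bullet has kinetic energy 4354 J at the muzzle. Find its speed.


v = sqrt(2*E/m) = sqrt(2*4354/0.038) = 478.7 m/s

478.7 m/s


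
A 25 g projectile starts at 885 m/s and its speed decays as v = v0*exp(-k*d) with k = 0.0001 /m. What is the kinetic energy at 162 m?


v = v0*exp(-k*d) = 885*exp(-0.0001*162) = 870.779 m/s
E = 0.5*m*v^2 = 0.5*0.025*870.779^2 = 9478 J

9478 J


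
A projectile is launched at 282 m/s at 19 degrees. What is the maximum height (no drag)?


H = (v0*sin(theta))^2 / (2g) = (282*sin(19°))^2 / (2*9.81) = 429.6 m

429.6 m


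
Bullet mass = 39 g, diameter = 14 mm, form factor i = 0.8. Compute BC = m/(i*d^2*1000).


BC = m/(i*d^2*1000) = 39/(0.8 * 14^2 * 1000) = 0.0002487

0.0002487


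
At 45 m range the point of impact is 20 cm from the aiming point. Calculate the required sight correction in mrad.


1 mrad subtends 1 cm per 10 m of range, so adj = error_cm / (dist_m / 10) = 20 / (45/10) = 4.444 mrad

4.444 mrad


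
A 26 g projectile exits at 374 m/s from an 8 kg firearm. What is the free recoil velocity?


v_recoil = m_p * v_p / m_gun = 0.026 * 374 / 8 = 1.216 m/s

1.216 m/s


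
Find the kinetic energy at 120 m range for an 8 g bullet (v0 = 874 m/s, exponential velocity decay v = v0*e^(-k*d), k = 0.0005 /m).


v = v0*exp(-k*d) = 874*exp(-0.0005*120) = 823.102 m/s
E = 0.5*m*v^2 = 0.5*0.008*823.102^2 = 2710 J

2710 J


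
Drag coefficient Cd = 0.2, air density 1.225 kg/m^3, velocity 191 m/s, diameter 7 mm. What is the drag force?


A = pi*(d/2)^2 = pi*(7/2000)^2 = 3.84845e-05 m^2
Fd = 0.5*Cd*rho*A*v^2 = 0.5*0.2*1.225*3.84845e-05*191^2 = 0.172 N

0.172 N


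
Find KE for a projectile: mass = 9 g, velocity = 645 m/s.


E = 0.5*m*v^2 = 0.5*0.009*645^2 = 1872 J

1872 J


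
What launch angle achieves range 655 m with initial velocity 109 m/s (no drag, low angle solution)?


sin(2*theta) = R*g/v0^2 = 655*9.81/109^2 = 0.540826, theta = arcsin(0.540826)/2 = 16.37°

16.37 degrees


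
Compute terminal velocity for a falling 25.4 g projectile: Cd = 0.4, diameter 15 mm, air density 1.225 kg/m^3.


A = pi*(d/2)^2 = pi*(15/2000)^2 = 1.76715e-04 m^2
vt = sqrt(2mg/(Cd*rho*A)) = sqrt(2*0.0254*9.81/(0.4 * 1.225 * 1.76715e-04)) = 75.86 m/s

75.86 m/s


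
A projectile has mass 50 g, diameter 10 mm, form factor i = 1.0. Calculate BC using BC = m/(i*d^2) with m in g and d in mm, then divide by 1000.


BC = m/(i*d^2*1000) = 50/(1.0 * 10^2 * 1000) = 0.0005

0.0005


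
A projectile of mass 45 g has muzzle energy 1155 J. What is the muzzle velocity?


v = sqrt(2*E/m) = sqrt(2*1155/0.045) = 226.6 m/s

226.6 m/s


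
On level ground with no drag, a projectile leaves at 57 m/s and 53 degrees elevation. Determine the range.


R = v0^2 * sin(2*theta) / g = 57^2 * sin(2*53°) / 9.81 = 318.4 m

318.4 m


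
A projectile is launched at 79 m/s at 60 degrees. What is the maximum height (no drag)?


H = (v0*sin(theta))^2 / (2g) = (79*sin(60°))^2 / (2*9.81) = 238.6 m

238.6 m


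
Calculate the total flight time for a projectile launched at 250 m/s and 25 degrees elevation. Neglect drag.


T = 2*v0*sin(theta)/g = 2*250*sin(25°)/9.81 = 21.54 s

21.54 s


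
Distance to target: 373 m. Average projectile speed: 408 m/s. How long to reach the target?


t = d/v = 373/408 = 0.9142 s

0.9142 s


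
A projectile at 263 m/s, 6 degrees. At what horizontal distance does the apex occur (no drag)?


R = v0^2*sin(2*theta)/g = 263^2*sin(2*6°)/9.81 = 1465.96 m
apex_dist = R/2 = 1465.96/2 = 733 m

733 m


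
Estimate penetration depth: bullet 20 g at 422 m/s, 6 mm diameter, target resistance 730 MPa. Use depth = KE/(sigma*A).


A = pi*(d/2)^2 = pi*(6/2)^2 = 28.2743 mm^2
E = 0.5*m*v^2 = 0.5*0.02*422^2 = 1780.84 J
depth = E/(sigma*A) = 1780.84 J / (730 MPa * 28.2743 mm^2) = 1780.84/(730 * 28.2743) m = 0.0862799 m ≈ 86.28 mm

86.28 mm


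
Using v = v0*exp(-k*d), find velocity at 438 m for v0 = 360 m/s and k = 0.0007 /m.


v = v0*exp(-k*d) = 360*exp(-0.0007*438) = 264.9 m/s

264.9 m/s


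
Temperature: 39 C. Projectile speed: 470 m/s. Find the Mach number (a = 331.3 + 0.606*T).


a = 331.3 + 0.606*(39) = 354.934 m/s
M = v/a = 470/354.934 = 1.324

1.324


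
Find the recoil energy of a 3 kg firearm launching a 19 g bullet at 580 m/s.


v_r = m_p*v_p/m_gun = 0.019*580/3 = 3.67333 m/s, E_r = 0.5*m_gun*v_r^2 = 0.5*3*3.67333^2 = 20.24 J

20.24 J


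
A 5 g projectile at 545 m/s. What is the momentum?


p = m*v = 0.005*545 = 2.725 kg·m/s

2.725 kg·m/s


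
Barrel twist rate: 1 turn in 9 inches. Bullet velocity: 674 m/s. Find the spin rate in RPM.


twist_m = 9*0.0254 = 0.2286 m
spin = v/twist = 674/0.2286 = 2948.381 rev/s
RPM = spin*60 = 2948.381*60 ≈ 176903 RPM

176903 RPM


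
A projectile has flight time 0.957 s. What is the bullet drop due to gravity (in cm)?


drop = 0.5*g*t^2 = 0.5*9.81*0.957^2 = 4.49224 m ≈ 449.2 cm

449.2 cm


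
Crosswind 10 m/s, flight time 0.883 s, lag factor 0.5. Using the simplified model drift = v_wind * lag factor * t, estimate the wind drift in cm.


drift = v_wind * lag * t = 10 * 0.5 * 0.883 = 4.415 m ≈ 441.5 cm

441.5 cm


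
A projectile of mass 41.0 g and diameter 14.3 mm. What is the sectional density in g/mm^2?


SD = m/d^2 = 41.0/14.3^2 = 0.2005 g/mm^2

0.2005 g/mm^2


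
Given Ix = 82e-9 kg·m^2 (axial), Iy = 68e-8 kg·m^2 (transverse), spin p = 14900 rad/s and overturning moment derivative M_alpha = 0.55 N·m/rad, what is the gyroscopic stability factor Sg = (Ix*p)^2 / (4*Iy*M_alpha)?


Sg = Ix^2 * p^2 / (4 * Iy * M_alpha) = (82e-9)^2 * 14900^2 / (4 * 68e-8 * 0.55) = 0.9979

0.9979


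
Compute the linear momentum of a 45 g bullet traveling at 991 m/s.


p = m*v = 0.045*991 = 44.59 kg·m/s

44.59 kg·m/s


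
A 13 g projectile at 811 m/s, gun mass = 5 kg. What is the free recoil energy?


v_r = m_p*v_p/m_gun = 0.013*811/5 = 2.1086 m/s, E_r = 0.5*m_gun*v_r^2 = 0.5*5*2.1086^2 = 11.12 J

11.12 J


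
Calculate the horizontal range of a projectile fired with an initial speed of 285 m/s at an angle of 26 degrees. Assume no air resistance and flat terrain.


R = v0^2 * sin(2*theta) / g = 285^2 * sin(2*26°) / 9.81 = 6525 m

6525 m


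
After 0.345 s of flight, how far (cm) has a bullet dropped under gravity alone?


drop = 0.5*g*t^2 = 0.5*9.81*0.345^2 = 0.583818 m ≈ 58.38 cm

58.38 cm


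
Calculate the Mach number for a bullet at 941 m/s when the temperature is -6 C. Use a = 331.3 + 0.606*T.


a = 331.3 + 0.606*(-6) = 327.664 m/s
M = v/a = 941/327.664 = 2.872

2.872


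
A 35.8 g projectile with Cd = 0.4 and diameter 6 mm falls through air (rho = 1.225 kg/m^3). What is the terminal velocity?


A = pi*(d/2)^2 = pi*(6/2000)^2 = 2.82743e-05 m^2
vt = sqrt(2mg/(Cd*rho*A)) = sqrt(2*0.0358*9.81/(0.4 * 1.225 * 2.82743e-05)) = 225.2 m/s

225.2 m/s


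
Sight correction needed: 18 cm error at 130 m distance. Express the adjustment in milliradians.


1 mrad subtends 1 cm per 10 m of range, so adj = error_cm / (dist_m / 10) = 18 / (130/10) = 1.385 mrad

1.385 mrad


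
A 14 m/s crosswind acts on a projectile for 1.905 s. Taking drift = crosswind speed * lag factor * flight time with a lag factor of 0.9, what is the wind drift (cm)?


drift = v_wind * lag * t = 14 * 0.9 * 1.905 = 24.003 m ≈ 2400 cm

2400 cm


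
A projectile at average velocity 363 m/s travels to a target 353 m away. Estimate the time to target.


t = d/v = 353/363 = 0.9725 s

0.9725 s


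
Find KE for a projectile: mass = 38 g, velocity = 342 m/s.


E = 0.5*m*v^2 = 0.5*0.038*342^2 = 2222 J

2222 J


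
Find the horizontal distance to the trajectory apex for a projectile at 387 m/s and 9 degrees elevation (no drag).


R = v0^2*sin(2*theta)/g = 387^2*sin(2*9°)/9.81 = 4717.75 m
apex_dist = R/2 = 4717.75/2 = 2359 m

2359 m


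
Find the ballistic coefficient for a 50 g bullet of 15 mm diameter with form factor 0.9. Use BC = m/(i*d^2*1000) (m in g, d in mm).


BC = m/(i*d^2*1000) = 50/(0.9 * 15^2 * 1000) = 0.0002469

0.0002469


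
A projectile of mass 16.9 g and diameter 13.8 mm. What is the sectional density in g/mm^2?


SD = m/d^2 = 16.9/13.8^2 = 0.08874 g/mm^2

0.08874 g/mm^2


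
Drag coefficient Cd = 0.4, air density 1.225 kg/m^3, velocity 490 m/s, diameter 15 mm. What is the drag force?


A = pi*(d/2)^2 = pi*(15/2000)^2 = 1.76715e-04 m^2
Fd = 0.5*Cd*rho*A*v^2 = 0.5*0.4*1.225*1.76715e-04*490^2 = 10.4 N

10.4 N


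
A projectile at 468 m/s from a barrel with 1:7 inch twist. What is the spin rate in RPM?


twist_m = 7*0.0254 = 0.1778 m
spin = v/twist = 468/0.1778 = 2632.171 rev/s
RPM = spin*60 = 2632.171*60 ≈ 157930 RPM

157930 RPM


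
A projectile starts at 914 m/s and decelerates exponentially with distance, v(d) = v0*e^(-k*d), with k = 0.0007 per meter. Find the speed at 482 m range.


v = v0*exp(-k*d) = 914*exp(-0.0007*482) = 652.3 m/s

652.3 m/s
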